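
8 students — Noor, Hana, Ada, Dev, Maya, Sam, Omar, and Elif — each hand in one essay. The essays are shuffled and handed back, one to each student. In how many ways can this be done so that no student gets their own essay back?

14833

This is the derangement count D_8: permutations of 8 items with no fixed point.
By inclusion–exclusion this is Σ_{j=0}^{8} (−1)^j C(8,j)·(8−j)!.
Computing: 40320 − 40320 + 20160 − 6720 + 1680 − 336 + 56 − 8 + 1 = 14833.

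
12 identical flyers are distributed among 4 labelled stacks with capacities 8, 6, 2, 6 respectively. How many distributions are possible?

By stars and bars, unrestricted non-negative solutions to x_1+…+x_4 = 12 number C(12+3,3) = 455.
Subtract solutions that violate a single cap (substitute x_i' = x_i − (cap_i+1)): x_1 ≥ 9 gives C(6,3) = 20; x_2 ≥ 7 gives C(8,3) = 56; x_3 ≥ 3 gives C(12,3) = 220; x_4 ≥ 7 gives C(8,3) = 56. Together 352.
Add back pairs where two caps are both exceeded: 0 + 1 + 0 + 10 + 0 + 10 = 21.
By inclusion–exclusion the count is 455 − 352 + 21 = 124.

124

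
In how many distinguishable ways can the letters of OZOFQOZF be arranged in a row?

The 8 letters of OZOFQOZF have repeats: F appearing twice, O appearing 3 times, and Z appearing twice.
The number of distinct arrangements is 8!/(3!·2!·2!) = 40320/24 = 1680.

1680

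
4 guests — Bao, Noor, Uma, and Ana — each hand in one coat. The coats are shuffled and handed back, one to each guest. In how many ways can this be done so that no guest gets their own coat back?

This is the derangement count D_4: permutations of 4 items with no fixed point.
By inclusion–exclusion this is Σ_{j=0}^{4} (−1)^j C(4,j)·(4−j)!.
Computing: 24 − 24 + 12 − 4 + 1 = 9.

9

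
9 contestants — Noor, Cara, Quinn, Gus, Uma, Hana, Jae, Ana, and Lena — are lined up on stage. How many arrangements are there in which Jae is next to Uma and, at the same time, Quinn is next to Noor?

20160

Treat {Jae,Uma} as one block (2 orders) and {Quinn,Noor} as another (2 orders).
That leaves 7 units to arrange: 2 × 2 × 7! = 4 × 5040 = 20160.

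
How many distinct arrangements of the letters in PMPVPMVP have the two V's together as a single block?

105

Treat the 2 copies of V as a single block. The multiset to arrange is then {VV, M, M, P, P, P, P}, 7 items in all.
That gives (7)!/(4!·2!) = 105 arrangements.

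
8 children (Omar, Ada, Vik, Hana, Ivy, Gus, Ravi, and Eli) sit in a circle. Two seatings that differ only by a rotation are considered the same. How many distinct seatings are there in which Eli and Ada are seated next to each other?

1440

Glue Eli and Ada into a block (2 internal orders). Seating 7 units around a circle gives (6)! arrangements.
So 2 × (6)! = 2 × 720 = 1440.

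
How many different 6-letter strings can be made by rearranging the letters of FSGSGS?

Letter multiplicities in FSGSGS: F×1, G×2, S×3.
The number of distinct arrangements is 6!/(3!·2!) = 720/12 = 60.

60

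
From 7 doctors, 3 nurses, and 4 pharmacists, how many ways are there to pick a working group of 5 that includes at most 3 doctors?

1736

Split by how many doctors are chosen (0 through 3).
Sum: C(7,0)·C(7,5) + C(7,1)·C(7,4) + C(7,2)·C(7,3) + C(7,3)·C(7,2) = 21 + 245 + 735 + 735 = 1736.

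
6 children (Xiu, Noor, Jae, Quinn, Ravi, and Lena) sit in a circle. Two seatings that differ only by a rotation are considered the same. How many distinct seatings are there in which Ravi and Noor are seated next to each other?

48

Treat {Ravi, Noor} as one unit (2 internal orders) and seat the resulting 5 units around the table: (4)! circular arrangements.
So 2 × (4)! = 2 × 24 = 48.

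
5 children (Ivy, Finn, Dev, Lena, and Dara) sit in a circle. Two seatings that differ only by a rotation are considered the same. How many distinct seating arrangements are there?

Around a circle, 5 distinct people have 5!/5 = (4)! = 24 rotationally distinct seatings.

24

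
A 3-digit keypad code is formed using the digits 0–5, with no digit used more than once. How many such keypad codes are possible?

This is a permutation of 3 out of 6: P(6,3) = 6!/3!.
That product is 6 × 5 × 4 = 120.

120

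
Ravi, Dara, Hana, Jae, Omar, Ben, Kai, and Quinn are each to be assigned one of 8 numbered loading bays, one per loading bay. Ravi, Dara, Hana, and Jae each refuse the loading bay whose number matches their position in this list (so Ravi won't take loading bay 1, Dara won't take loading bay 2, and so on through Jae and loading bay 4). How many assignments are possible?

Let Aᵢ (for 1 ≤ i ≤ 4) be the placements that put person i in their forbidden loading bay. Any j of these fix j positions, leaving (8−j)! ways to fill the rest, and there are C(4,j) ways to pick which j.
By inclusion–exclusion, the number of valid placements is Σ_{j=0}^{4} (−1)^j C(4,j)·(8−j)!.
Computing: 40320 − 20160 + 4320 − 480 + 24 = 24024.

24024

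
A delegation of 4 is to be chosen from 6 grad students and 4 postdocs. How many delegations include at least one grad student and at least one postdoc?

Unrestricted: C(10,4) = 210 ways to pick any 4 of the 10.
Subtract selections that omit an entire group: no grad students → C(4,4) = 1; no postdocs → C(6,4) = 15.
Both groups omitted at once is impossible, so 210 − 16 = 194.

194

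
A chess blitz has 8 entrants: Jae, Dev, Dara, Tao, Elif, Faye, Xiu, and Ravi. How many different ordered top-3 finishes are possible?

This is an ordered selection of 3 from 8: P(8,3).
That gives 8 × 7 × 6 = 336.

336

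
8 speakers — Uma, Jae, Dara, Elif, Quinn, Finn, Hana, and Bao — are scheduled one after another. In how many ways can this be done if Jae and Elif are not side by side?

There are 8! = 40320 arrangements in all. If Jae and Elif are adjacent, merging them into one block gives 2·(7)! = 10080 arrangements.
So 40320 − 10080 = 30240 arrangements keep them apart.

30240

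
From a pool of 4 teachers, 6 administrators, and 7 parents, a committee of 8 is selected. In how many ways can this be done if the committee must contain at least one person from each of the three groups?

Unrestricted: C(17,8) = 24310 ways to pick any 8 of the 17.
Selections missing a whole group: no teachers → C(13,8) = 1287; no administrators → C(11,8) = 165; no parents → C(10,8) = 45.
Add back selections omitting two groups (i.e. drawn from a single group): C(4,8) + C(6,8) + C(7,8) = 0.
By inclusion–exclusion: 24310 − 1497 + 0 = 22813.

22813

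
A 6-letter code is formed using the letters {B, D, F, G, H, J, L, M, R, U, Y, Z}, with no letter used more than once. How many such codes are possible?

665280

This is a permutation of 6 out of 12: P(12,6) = 12!/6!.
That product is 12 × 11 × 10 × 9 × 8 × 7 = 665280.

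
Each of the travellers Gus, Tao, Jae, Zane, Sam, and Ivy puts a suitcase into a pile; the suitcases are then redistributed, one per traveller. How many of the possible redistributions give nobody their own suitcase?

265

Let Aᵢ be the assignments in which traveller i gets their own suitcase. We want the size of the complement of A₁∪…∪A_6.
By inclusion–exclusion this is Σ_{j=0}^{6} (−1)^j C(6,j)·(6−j)!.
Computing: 720 − 720 + 360 − 120 + 30 − 6 + 1 = 265.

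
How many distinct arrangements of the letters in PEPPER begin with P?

Fix P in the first position and arrange the remaining 5 letters.
Those 5 letters have E appearing twice and P appearing twice, giving (5)!/(2!·2!) = 30.

30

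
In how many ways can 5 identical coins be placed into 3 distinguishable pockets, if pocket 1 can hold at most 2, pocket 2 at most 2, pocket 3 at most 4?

8

Without the upper bounds there are C(7,2) = 21 ways to split 5 among 3 pockets.
Subtract solutions that violate a single cap (substitute x_i' = x_i − (cap_i+1)): x_1 ≥ 3 gives C(4,2) = 6; x_2 ≥ 3 gives C(4,2) = 6; x_3 ≥ 5 gives C(2,2) = 1. Together 13.
No two caps can be exceeded simultaneously, so the pair terms are all 0.
By inclusion–exclusion the count is 21 − 13 + 0 = 8.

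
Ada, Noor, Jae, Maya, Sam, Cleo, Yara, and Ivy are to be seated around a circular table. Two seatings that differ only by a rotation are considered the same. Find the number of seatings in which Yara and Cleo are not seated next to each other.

Without the restriction there are (7)! = 5040 seatings.
Seatings with Yara beside Cleo: treat them as a block with 2 internal orders, giving 2 × (6)! = 1440.
Subtracting, 5040 − 1440 = 3600.

3600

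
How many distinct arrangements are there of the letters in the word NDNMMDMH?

1680

Letter multiplicities in NDNMMDMH: D×2, H×1, M×3, N×2.
So there are 8! / (3!·2!·2!) = 1680 distinguishable arrangements.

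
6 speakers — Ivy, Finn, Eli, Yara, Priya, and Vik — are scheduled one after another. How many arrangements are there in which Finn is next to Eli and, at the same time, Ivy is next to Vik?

96

Treat {Finn,Eli} as one block (2 orders) and {Ivy,Vik} as another (2 orders).
That leaves 4 units to arrange: 2 × 2 × 4! = 4 × 24 = 96.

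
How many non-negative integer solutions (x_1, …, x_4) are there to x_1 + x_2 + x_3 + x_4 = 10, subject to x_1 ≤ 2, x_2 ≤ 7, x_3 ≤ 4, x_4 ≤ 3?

Ignoring the caps, the number of non-negative solutions to x_1+…+x_4 = 10 is C(13,3) = 286.
Subtract solutions that violate a single cap (substitute x_i' = x_i − (cap_i+1)): x_1 ≥ 3 gives C(10,3) = 120; x_2 ≥ 8 gives C(5,3) = 10; x_3 ≥ 5 gives C(8,3) = 56; x_4 ≥ 4 gives C(9,3) = 84. Together 270.
Add back pairs where two caps are both exceeded: 0 + 10 + 20 + 0 + 0 + 4 = 34.
By inclusion–exclusion the count is 286 − 270 + 34 = 50.

50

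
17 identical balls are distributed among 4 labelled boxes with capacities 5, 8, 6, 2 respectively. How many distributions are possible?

Without the upper bounds there are C(20,3) = 1140 ways to split 17 among 4 boxes.
Subtract solutions that violate a single cap (substitute x_i' = x_i − (cap_i+1)): x_1 ≥ 6 gives C(14,3) = 364; x_2 ≥ 9 gives C(11,3) = 165; x_3 ≥ 7 gives C(13,3) = 286; x_4 ≥ 3 gives C(17,3) = 680. Together 1495.
Add back pairs where two caps are both exceeded: 10 + 35 + 165 + 4 + 56 + 120 = 390.
Subtract triples: 0 + 0 + 4 + 0 = 4.
By inclusion–exclusion the count is 1140 − 1495 + 390 − 4 = 31.

31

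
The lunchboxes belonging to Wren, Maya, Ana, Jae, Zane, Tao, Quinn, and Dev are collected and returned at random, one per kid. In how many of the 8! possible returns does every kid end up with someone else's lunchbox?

14833

This is the derangement count D_8: permutations of 8 items with no fixed point.
By inclusion–exclusion this is Σ_{j=0}^{8} (−1)^j C(8,j)·(8−j)!.
Computing: 40320 − 40320 + 20160 − 6720 + 1680 − 336 + 56 − 8 + 1 = 14833.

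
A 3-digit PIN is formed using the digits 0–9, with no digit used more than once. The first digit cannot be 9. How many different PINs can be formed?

The first digit has 10−1 = 9 choices (anything except 9).
The remaining 2 digits are filled from the other 9 symbols without repetition: 9 × 8 = 72.
Total: 9 × 72 = 648.

648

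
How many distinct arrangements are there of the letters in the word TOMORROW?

3360

The 8 letters of TOMORROW have repeats: O appearing 3 times and R appearing twice.
The number of distinct arrangements is 8!/(3!·2!) = 40320/12 = 3360.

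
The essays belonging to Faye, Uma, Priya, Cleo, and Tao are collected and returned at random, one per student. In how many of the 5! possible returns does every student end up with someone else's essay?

44

Let Aᵢ be the assignments in which student i gets their own essay. We want the size of the complement of A₁∪…∪A_5.
By inclusion–exclusion this is Σ_{j=0}^{5} (−1)^j C(5,j)·(5−j)!.
Computing: 120 − 120 + 60 − 20 + 5 − 1 = 44.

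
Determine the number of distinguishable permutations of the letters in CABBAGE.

1260

The 7 letters of CABBAGE have repeats: A appearing twice and B appearing twice.
So there are 7! / (2!·2!) = 1260 distinguishable arrangements.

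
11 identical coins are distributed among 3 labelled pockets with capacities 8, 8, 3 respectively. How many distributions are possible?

By stars and bars, unrestricted non-negative solutions to x_1+…+x_3 = 11 number C(11+2,2) = 78.
Subtract solutions that violate a single cap (substitute x_i' = x_i − (cap_i+1)): x_1 ≥ 9 gives C(4,2) = 6; x_2 ≥ 9 gives C(4,2) = 6; x_3 ≥ 4 gives C(9,2) = 36. Together 48.
No two caps can be exceeded simultaneously, so the pair terms are all 0.
By inclusion–exclusion the count is 78 − 48 + 0 = 30.

30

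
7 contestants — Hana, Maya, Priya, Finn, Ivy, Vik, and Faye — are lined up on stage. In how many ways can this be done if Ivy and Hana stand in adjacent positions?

1440

Glue Ivy and Hana into one block (2 internal orders), leaving 6 units to arrange in a row.
That gives 2 × 6! = 2 × 720 = 1440.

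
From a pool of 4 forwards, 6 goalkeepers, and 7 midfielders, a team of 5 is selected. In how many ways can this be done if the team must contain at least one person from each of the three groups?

4214

Unrestricted: C(17,5) = 6188 ways to pick any 5 of the 17.
Subtract selections that omit an entire group: no forwards → C(13,5) = 1287; no goalkeepers → C(11,5) = 462; no midfielders → C(10,5) = 252.
Add back selections omitting two groups (i.e. drawn from a single group): C(4,5) + C(6,5) + C(7,5) = 27.
By inclusion–exclusion: 6188 − 2001 + 27 = 4214.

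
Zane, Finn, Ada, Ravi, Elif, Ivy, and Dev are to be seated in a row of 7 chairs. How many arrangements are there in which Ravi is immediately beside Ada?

Glue Ravi and Ada into one block (2 internal orders), leaving 6 units to arrange in a row.
That gives 2 × 6! = 2 × 720 = 1440.

1440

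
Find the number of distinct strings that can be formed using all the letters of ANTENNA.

ANTENNA has 7 letters with A appearing twice and N appearing 3 times.
So there are 7! / (3!·2!) = 420 distinguishable arrangements.

420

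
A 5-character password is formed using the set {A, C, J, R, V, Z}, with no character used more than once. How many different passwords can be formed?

720

Choose and order 5 of the 6 symbols: the first character has 6 options, the next 5, and so on down to 2.
6 × 5 × 4 × 3 × 2 = 720.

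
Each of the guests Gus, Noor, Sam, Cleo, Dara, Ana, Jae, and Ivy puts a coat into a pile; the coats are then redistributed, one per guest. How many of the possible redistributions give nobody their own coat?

14833

Count assignments avoiding every fixed point. For any j of the 8 guests fixed to their own coat, the other 8−j can be arranged in (8−j)! ways.
By inclusion–exclusion this is Σ_{j=0}^{8} (−1)^j C(8,j)·(8−j)!.
Computing: 40320 − 40320 + 20160 − 6720 + 1680 − 336 + 56 − 8 + 1 = 14833.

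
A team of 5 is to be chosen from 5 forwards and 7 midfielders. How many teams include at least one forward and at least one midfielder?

Unrestricted: C(12,5) = 792 ways to pick any 5 of the 12.
Subtract selections that omit an entire group: no forwards → C(7,5) = 21; no midfielders → C(5,5) = 1.
Both groups omitted at once is impossible, so 792 − 22 = 770.

770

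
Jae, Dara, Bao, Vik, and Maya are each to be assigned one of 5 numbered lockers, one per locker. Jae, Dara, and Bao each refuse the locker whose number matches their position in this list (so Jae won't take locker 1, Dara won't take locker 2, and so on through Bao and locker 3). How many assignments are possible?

Let Aᵢ (for i ∈ {1, 2, 3}) be the placements that put person i in their forbidden locker. Any j of these fix j positions, leaving (5−j)! ways to fill the rest, and there are C(3,j) ways to pick which j.
By inclusion–exclusion, the number of valid placements is Σ_{j=0}^{3} (−1)^j C(3,j)·(5−j)!.
Computing: 120 − 72 + 18 − 2 = 64.

64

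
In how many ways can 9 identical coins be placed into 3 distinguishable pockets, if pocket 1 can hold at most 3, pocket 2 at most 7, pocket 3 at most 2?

9

By stars and bars, unrestricted non-negative solutions to x_1+…+x_3 = 9 number C(9+2,2) = 55.
Subtract solutions that violate a single cap (substitute x_i' = x_i − (cap_i+1)): x_1 ≥ 4 gives C(7,2) = 21; x_2 ≥ 8 gives C(3,2) = 3; x_3 ≥ 3 gives C(8,2) = 28. Together 52.
Add back pairs where two caps are both exceeded: 0 + 6 + 0 = 6.
By inclusion–exclusion the count is 55 − 52 + 6 = 9.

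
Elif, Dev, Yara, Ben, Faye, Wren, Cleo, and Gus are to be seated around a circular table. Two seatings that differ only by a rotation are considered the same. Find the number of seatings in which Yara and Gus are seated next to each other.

Glue Yara and Gus into a block (2 internal orders). Seating 7 units around a circle gives (6)! arrangements.
So 2 × (6)! = 2 × 720 = 1440.

1440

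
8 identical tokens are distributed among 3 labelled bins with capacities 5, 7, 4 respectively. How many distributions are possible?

28

Ignoring the caps, the number of non-negative solutions to x_1+…+x_3 = 8 is C(10,2) = 45.
Subtract solutions that violate a single cap (substitute x_i' = x_i − (cap_i+1)): x_1 ≥ 6 gives C(4,2) = 6; x_2 ≥ 8 gives C(2,2) = 1; x_3 ≥ 5 gives C(5,2) = 10. Together 17.
No two caps can be exceeded simultaneously, so the pair terms are all 0.
By inclusion–exclusion the count is 45 − 17 + 0 = 28.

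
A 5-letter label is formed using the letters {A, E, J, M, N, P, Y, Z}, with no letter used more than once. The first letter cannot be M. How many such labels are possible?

5880

The first letter has 8−1 = 7 choices (anything except M).
The remaining 4 letters are filled from the other 7 symbols without repetition: 7 × 6 × 5 × 4 = 840.
Total: 7 × 840 = 5880.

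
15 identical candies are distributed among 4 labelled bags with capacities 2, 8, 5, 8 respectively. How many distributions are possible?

99

Ignoring the caps, the number of non-negative solutions to x_1+…+x_4 = 15 is C(18,3) = 816.
Subtract solutions that violate a single cap (substitute x_i' = x_i − (cap_i+1)): x_1 ≥ 3 gives C(15,3) = 455; x_2 ≥ 9 gives C(9,3) = 84; x_3 ≥ 6 gives C(12,3) = 220; x_4 ≥ 9 gives C(9,3) = 84. Together 843.
Add back pairs where two caps are both exceeded: 20 + 84 + 20 + 1 + 0 + 1 = 126.
By inclusion–exclusion the count is 816 − 843 + 126 = 99.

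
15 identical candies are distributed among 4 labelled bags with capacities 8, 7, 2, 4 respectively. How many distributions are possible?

60

By stars and bars, unrestricted non-negative solutions to x_1+…+x_4 = 15 number C(15+3,3) = 816.
Subtract solutions that violate a single cap (substitute x_i' = x_i − (cap_i+1)): x_1 ≥ 9 gives C(9,3) = 84; x_2 ≥ 8 gives C(10,3) = 120; x_3 ≥ 3 gives C(15,3) = 455; x_4 ≥ 5 gives C(13,3) = 286. Together 945.
Add back pairs where two caps are both exceeded: 0 + 20 + 4 + 35 + 10 + 120 = 189.
By inclusion–exclusion the count is 816 − 945 + 189 = 60.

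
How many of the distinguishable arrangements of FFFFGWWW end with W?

105

Fix W in the last position and arrange the remaining 7 letters.
Those 7 letters have F appearing 4 times and W appearing twice, giving (7)!/(4!·2!) = 105.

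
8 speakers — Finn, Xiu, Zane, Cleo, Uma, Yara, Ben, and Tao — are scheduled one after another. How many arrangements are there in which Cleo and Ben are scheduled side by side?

Treat {Cleo, Ben} as a single unit. There are 7 units to order, and the pair itself can be ordered 2 ways.
So the count is 2·(7)! = 10080.

10080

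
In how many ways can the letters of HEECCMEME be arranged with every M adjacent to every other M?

Treat the 2 copies of M as a single block. The multiset to arrange is then {MM, C, C, E, E, E, E, H}, 8 items in all.
That gives (8)!/(4!·2!) = 840 arrangements.

840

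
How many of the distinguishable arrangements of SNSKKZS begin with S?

180

Fix S in the first position and arrange the remaining 6 letters.
Those 6 letters have K appearing twice and S appearing twice, giving (6)!/(2!·2!) = 180.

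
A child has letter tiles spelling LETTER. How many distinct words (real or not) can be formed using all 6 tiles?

180

The 6 letters of LETTER have repeats: E appearing twice and T appearing twice.
Dividing 6! = 720 by 2!·2! = 4 for the repeated letters gives 180.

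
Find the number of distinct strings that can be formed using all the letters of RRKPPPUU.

The 8 letters of RRKPPPUU have repeats: P appearing 3 times, R appearing twice, and U appearing twice.
So there are 8! / (3!·2!·2!) = 1680 distinguishable arrangements.

1680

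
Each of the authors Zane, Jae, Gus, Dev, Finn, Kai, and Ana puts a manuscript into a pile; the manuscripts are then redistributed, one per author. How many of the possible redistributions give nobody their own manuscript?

This is the derangement count D_7: permutations of 7 items with no fixed point.
By inclusion–exclusion this is Σ_{j=0}^{7} (−1)^j C(7,j)·(7−j)!.
Computing: 5040 − 5040 + 2520 − 840 + 210 − 42 + 7 − 1 = 1854.

1854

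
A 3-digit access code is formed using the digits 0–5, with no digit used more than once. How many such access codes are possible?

With no repetition, fill the 3 digits in order: 6 choices, then 5, down to 4.
6 × 5 × 4 = 120.

120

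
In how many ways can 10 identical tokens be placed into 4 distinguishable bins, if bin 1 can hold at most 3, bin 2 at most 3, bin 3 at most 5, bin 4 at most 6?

75

By stars and bars, unrestricted non-negative solutions to x_1+…+x_4 = 10 number C(10+3,3) = 286.
Subtract solutions that violate a single cap (substitute x_i' = x_i − (cap_i+1)): x_1 ≥ 4 gives C(9,3) = 84; x_2 ≥ 4 gives C(9,3) = 84; x_3 ≥ 6 gives C(7,3) = 35; x_4 ≥ 7 gives C(6,3) = 20. Together 223.
Add back pairs where two caps are both exceeded: 10 + 1 + 0 + 1 + 0 + 0 = 12.
By inclusion–exclusion the count is 286 − 223 + 12 = 75.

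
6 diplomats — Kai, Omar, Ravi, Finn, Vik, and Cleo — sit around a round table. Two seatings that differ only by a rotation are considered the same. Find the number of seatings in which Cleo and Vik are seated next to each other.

Treat {Cleo, Vik} as one unit (2 internal orders) and seat the resulting 5 units around the table: (4)! circular arrangements.
So 2 × (4)! = 2 × 24 = 48.

48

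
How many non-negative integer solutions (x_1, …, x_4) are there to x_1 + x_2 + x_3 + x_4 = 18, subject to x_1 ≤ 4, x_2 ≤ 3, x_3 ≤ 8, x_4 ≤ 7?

34

By stars and bars, unrestricted non-negative solutions to x_1+…+x_4 = 18 number C(18+3,3) = 1330.
Subtract solutions that violate a single cap (substitute x_i' = x_i − (cap_i+1)): x_1 ≥ 5 gives C(16,3) = 560; x_2 ≥ 4 gives C(17,3) = 680; x_3 ≥ 9 gives C(12,3) = 220; x_4 ≥ 8 gives C(13,3) = 286. Together 1746.
Add back pairs where two caps are both exceeded: 220 + 35 + 56 + 56 + 84 + 4 = 455.
Subtract triples: 1 + 4 + 0 + 0 = 5.
By inclusion–exclusion the count is 1330 − 1746 + 455 − 5 = 34.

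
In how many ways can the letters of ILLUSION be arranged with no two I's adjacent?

Total arrangements of ILLUSION: 8!/(2!·2!) = 10080.
Arrangements with the I's together: treat II as one letter, giving (7)!/(2!) = 2520.
Hence 10080 − 2520 = 7560.

7560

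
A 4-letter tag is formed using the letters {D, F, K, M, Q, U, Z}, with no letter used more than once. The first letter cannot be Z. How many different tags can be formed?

The first letter has 7−1 = 6 choices (anything except Z).
The remaining 3 letters are filled from the other 6 symbols without repetition: 6 × 5 × 4 = 120.
Total: 6 × 120 = 720.

720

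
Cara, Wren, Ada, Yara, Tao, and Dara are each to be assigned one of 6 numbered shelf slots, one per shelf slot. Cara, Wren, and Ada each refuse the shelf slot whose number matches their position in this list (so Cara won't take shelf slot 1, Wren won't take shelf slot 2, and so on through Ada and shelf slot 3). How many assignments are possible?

426

Let Aᵢ (for i ∈ {1, 2, 3}) be the placements that put person i in their forbidden shelf slot. Any j of these fix j positions, leaving (6−j)! ways to fill the rest, and there are C(3,j) ways to pick which j.
By inclusion–exclusion, the number of valid placements is Σ_{j=0}^{3} (−1)^j C(3,j)·(6−j)!.
Computing: 720 − 360 + 72 − 6 = 426.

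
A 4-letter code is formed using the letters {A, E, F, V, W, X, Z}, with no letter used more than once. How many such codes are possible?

840

This is a permutation of 4 out of 7: P(7,4) = 7!/3!.
7 × 6 × 5 × 4 = 840.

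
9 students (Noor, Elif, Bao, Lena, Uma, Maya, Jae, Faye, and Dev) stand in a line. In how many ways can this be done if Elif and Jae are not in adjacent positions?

282240

Of the 9! = 362880 arrangements, those with Elif and Jae adjacent number 2 × 8! = 80640 (treat the pair as a block with 2 internal orders).
Complementary counting: 362880 − 80640 = 282240.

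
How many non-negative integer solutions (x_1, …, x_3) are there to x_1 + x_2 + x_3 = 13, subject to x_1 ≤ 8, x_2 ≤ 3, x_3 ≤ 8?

Without the upper bounds there are C(15,2) = 105 ways to split 13 among 3 variables.
Subtract solutions that violate a single cap (substitute x_i' = x_i − (cap_i+1)): x_1 ≥ 9 gives C(6,2) = 15; x_2 ≥ 4 gives C(11,2) = 55; x_3 ≥ 9 gives C(6,2) = 15. Together 85.
Add back pairs where two caps are both exceeded: 1 + 0 + 1 = 2.
By inclusion–exclusion the count is 105 − 85 + 2 = 22.

22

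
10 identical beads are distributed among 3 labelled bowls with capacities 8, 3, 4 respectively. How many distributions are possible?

17

By stars and bars, unrestricted non-negative solutions to x_1+…+x_3 = 10 number C(10+2,2) = 66.
Subtract solutions that violate a single cap (substitute x_i' = x_i − (cap_i+1)): x_1 ≥ 9 gives C(3,2) = 3; x_2 ≥ 4 gives C(8,2) = 28; x_3 ≥ 5 gives C(7,2) = 21. Together 52.
Add back pairs where two caps are both exceeded: 0 + 0 + 3 = 3.
By inclusion–exclusion the count is 66 − 52 + 3 = 17.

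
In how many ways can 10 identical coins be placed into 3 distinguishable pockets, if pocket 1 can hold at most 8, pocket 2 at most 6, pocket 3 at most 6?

43

Without the upper bounds there are C(12,2) = 66 ways to split 10 among 3 pockets.
Subtract solutions that violate a single cap (substitute x_i' = x_i − (cap_i+1)): x_1 ≥ 9 gives C(3,2) = 3; x_2 ≥ 7 gives C(5,2) = 10; x_3 ≥ 7 gives C(5,2) = 10. Together 23.
No two caps can be exceeded simultaneously, so the pair terms are all 0.
By inclusion–exclusion the count is 66 − 23 + 0 = 43.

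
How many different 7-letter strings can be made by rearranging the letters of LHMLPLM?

LHMLPLM has 7 letters with L appearing 3 times and M appearing twice.
The number of distinct arrangements is 7!/(3!·2!) = 5040/12 = 420.

420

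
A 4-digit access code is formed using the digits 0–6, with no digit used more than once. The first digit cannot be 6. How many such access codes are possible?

720

The first digit has 7−1 = 6 choices (anything except 6).
The remaining 3 digits are filled from the other 6 symbols without repetition: 6 × 5 × 4 = 120.
Total: 6 × 120 = 720.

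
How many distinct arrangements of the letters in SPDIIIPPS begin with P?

With the first slot taken by P, it remains to arrange the other 8 letters (SDIIIPPS).
Those 8 letters have I appearing 3 times, P appearing twice, and S appearing twice, giving (8)!/(3!·2!·2!) = 1680.

1680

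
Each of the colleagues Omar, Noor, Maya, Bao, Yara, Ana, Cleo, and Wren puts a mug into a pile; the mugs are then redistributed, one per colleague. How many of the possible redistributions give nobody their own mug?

14833

This is the derangement count D_8: permutations of 8 items with no fixed point.
By inclusion–exclusion this is Σ_{j=0}^{8} (−1)^j C(8,j)·(8−j)!.
Computing: 40320 − 40320 + 20160 − 6720 + 1680 − 336 + 56 − 8 + 1 = 14833.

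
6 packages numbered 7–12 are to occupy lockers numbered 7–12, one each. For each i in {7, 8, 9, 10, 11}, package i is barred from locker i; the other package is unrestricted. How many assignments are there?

Let Aᵢ (for 7 ≤ i ≤ 11) be the placements that put package i in its forbidden locker. Any j of these fix j positions, leaving (6−j)! ways to fill the rest, and there are C(5,j) ways to pick which j.
By inclusion–exclusion, the number of valid placements is Σ_{j=0}^{5} (−1)^j C(5,j)·(6−j)!.
Computing: 720 − 600 + 240 − 60 + 10 − 1 = 309.

309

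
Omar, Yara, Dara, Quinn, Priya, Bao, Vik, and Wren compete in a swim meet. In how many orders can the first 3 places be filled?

336

This is an ordered selection of 3 from 8: P(8,3).
That gives 8 × 7 × 6 = 336.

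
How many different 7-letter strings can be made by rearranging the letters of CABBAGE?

CABBAGE has 7 letters with A appearing twice and B appearing twice.
The number of distinct arrangements is 7!/(2!·2!) = 5040/4 = 1260.

1260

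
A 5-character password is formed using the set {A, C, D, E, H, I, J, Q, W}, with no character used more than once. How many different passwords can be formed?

15120

This is a permutation of 5 out of 9: P(9,5) = 9!/4!.
That product is 9 × 8 × 7 × 6 × 5 = 15120.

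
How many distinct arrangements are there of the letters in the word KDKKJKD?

The 7 letters of KDKKJKD have repeats: D appearing twice and K appearing 4 times.
So there are 7! / (4!·2!) = 105 distinguishable arrangements.

105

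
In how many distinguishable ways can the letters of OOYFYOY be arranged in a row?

The 7 letters of OOYFYOY have repeats: O appearing 3 times and Y appearing 3 times.
So there are 7! / (3!·3!) = 140 distinguishable arrangements.

140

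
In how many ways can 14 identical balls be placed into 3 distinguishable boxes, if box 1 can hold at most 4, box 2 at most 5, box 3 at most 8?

Ignoring the caps, the number of non-negative solutions to x_1+…+x_3 = 14 is C(16,2) = 120.
Subtract solutions that violate a single cap (substitute x_i' = x_i − (cap_i+1)): x_1 ≥ 5 gives C(11,2) = 55; x_2 ≥ 6 gives C(10,2) = 45; x_3 ≥ 9 gives C(7,2) = 21. Together 121.
Add back pairs where two caps are both exceeded: 10 + 1 + 0 = 11.
By inclusion–exclusion the count is 120 − 121 + 11 = 10.

10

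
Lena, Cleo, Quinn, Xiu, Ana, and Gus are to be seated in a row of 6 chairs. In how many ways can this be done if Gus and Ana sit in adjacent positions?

240

Glue Gus and Ana into one block (2 internal orders), leaving 5 units to arrange in a row.
So the count is 2·(5)! = 240.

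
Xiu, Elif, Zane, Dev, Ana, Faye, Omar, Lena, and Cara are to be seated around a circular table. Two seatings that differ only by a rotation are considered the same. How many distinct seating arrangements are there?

40320

Seat Xiu anywhere (absorbing the rotational symmetry), then permute the other 8: (8)! = 40320.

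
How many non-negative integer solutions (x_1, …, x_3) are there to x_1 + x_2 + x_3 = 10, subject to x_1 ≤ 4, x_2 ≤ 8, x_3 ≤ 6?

32

Ignoring the caps, the number of non-negative solutions to x_1+…+x_3 = 10 is C(12,2) = 66.
Subtract solutions that violate a single cap (substitute x_i' = x_i − (cap_i+1)): x_1 ≥ 5 gives C(7,2) = 21; x_2 ≥ 9 gives C(3,2) = 3; x_3 ≥ 7 gives C(5,2) = 10. Together 34.
No two caps can be exceeded simultaneously, so the pair terms are all 0.
By inclusion–exclusion the count is 66 − 34 + 0 = 32.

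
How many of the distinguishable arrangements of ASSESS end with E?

Fix E in the last position and arrange the remaining 5 letters.
Those 5 letters have S appearing 4 times, giving (5)!/(4!) = 5.

5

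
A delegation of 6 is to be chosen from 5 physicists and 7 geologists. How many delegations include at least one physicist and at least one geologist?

917

Unrestricted: C(12,6) = 924 ways to pick any 6 of the 12.
Selections missing a whole group: no physicists → C(7,6) = 7; no geologists → C(5,6) = 0.
Both groups omitted at once is impossible, so 924 − 7 = 917.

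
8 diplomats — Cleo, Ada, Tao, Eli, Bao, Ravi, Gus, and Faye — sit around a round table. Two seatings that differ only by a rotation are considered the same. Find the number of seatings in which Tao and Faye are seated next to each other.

Glue Tao and Faye into a block (2 internal orders). Seating 7 units around a circle gives (6)! arrangements.
So 2 × (6)! = 2 × 720 = 1440.

1440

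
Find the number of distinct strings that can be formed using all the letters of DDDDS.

5

DDDDS has 5 letters with D appearing 4 times.
Dividing 5! = 120 by 4! = 24 for the repeated letters gives 5.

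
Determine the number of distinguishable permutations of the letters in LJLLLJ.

15

The 6 letters of LJLLLJ have repeats: J appearing twice and L appearing 4 times.
Dividing 6! = 720 by 4!·2! = 48 for the repeated letters gives 15.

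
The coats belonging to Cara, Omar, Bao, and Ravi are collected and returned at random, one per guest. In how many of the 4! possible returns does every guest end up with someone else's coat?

9

Let Aᵢ be the assignments in which guest i gets their own coat. We want the size of the complement of A₁∪…∪A_4.
By inclusion–exclusion this is Σ_{j=0}^{4} (−1)^j C(4,j)·(4−j)!.
Computing: 24 − 24 + 12 − 4 + 1 = 9.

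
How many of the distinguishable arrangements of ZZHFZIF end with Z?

Fix Z in the last position and arrange the remaining 6 letters.
Those 6 letters have F appearing twice and Z appearing twice, giving (6)!/(2!·2!) = 180.

180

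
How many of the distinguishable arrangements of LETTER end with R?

Fix R in the last position and arrange the remaining 5 letters.
Those 5 letters have E appearing twice and T appearing twice, giving (5)!/(2!·2!) = 30.

30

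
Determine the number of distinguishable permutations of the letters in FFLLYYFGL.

5040

FFLLYYFGL has 9 letters with F appearing 3 times, L appearing 3 times, and Y appearing twice.
Dividing 9! = 362880 by 3!·3!·2! = 72 for the repeated letters gives 5040.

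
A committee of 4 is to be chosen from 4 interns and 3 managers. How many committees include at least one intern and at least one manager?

34

Unrestricted: C(7,4) = 35 ways to pick any 4 of the 7.
Subtract selections that omit an entire group: no interns → C(3,4) = 0; no managers → C(4,4) = 1.
Both groups omitted at once is impossible, so 35 − 1 = 34.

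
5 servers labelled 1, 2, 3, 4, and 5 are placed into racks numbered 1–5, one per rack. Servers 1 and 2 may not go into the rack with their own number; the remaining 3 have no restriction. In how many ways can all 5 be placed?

78

Let Aᵢ (for i ∈ {1, 2}) be the placements that put server i in its forbidden rack. Any j of these fix j positions, leaving (5−j)! ways to fill the rest, and there are C(2,j) ways to pick which j.
By inclusion–exclusion, the number of valid placements is Σ_{j=0}^{2} (−1)^j C(2,j)·(5−j)!.
Computing: 120 − 48 + 6 = 78.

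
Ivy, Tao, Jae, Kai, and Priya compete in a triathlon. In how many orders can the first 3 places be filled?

This is an ordered selection of 3 from 5: P(5,3).
That gives 5 × 4 × 3 = 60.

60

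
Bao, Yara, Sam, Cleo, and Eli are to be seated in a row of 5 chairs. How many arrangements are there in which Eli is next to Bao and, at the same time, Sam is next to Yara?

24

Treat {Eli,Bao} as one block (2 orders) and {Sam,Yara} as another (2 orders).
That leaves 3 units to arrange: 2 × 2 × 3! = 4 × 6 = 24.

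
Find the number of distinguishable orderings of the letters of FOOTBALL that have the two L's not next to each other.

There are 8!/(2!·2!) = 10080 arrangements of FOOTBALL in total.
Arrangements with the L's together: treat LL as one letter, giving (7)!/(2!) = 2520.
Hence 10080 − 2520 = 7560.

7560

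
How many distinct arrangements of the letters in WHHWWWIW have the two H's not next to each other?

126

Total arrangements of WHHWWWIW: 8!/(5!·2!) = 168.
If the two H's are adjacent, glue them into one block, leaving 7 items to arrange: (7)!/(5!) = 42 ways.
Subtracting, 168 − 42 = 126 arrangements keep the H's apart.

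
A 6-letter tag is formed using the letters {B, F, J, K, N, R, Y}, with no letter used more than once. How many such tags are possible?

5040

Choose and order 6 of the 7 symbols: the first letter has 7 options, the next 6, and so on down to 2.
That product is 7 × 6 × 5 × 4 × 3 × 2 = 5040.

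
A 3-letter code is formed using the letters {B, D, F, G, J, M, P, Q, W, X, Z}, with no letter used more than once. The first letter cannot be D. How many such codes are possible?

The first letter has 11−1 = 10 choices (anything except D).
The remaining 2 letters are filled from the other 10 symbols without repetition: 10 × 9 = 90.
Total: 10 × 90 = 900.

900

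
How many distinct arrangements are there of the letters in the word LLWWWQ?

60

Letter multiplicities in LLWWWQ: L×2, Q×1, W×3.
The number of distinct arrangements is 6!/(3!·2!) = 720/12 = 60.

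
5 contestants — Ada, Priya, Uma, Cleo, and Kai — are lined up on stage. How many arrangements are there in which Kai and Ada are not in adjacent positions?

72

Of the 5! = 120 arrangements, those with Kai and Ada adjacent number 2 × 4! = 48 (treat the pair as a block with 2 internal orders).
So 120 − 48 = 72 arrangements keep them apart.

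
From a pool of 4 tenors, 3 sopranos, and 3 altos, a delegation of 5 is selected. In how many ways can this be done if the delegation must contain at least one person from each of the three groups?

Total 5-person selections from all 10: C(10,5) = 252.
Selections missing a whole group: no tenors → C(6,5) = 6; no sopranos → C(7,5) = 21; no altos → C(7,5) = 21.
Add back selections omitting two groups (i.e. drawn from a single group): C(4,5) + C(3,5) + C(3,5) = 0.
By inclusion–exclusion: 252 − 48 + 0 = 204.

204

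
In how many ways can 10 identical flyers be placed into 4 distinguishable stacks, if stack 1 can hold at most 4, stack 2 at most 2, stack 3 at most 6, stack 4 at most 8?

By stars and bars, unrestricted non-negative solutions to x_1+…+x_4 = 10 number C(10+3,3) = 286.
Subtract solutions that violate a single cap (substitute x_i' = x_i − (cap_i+1)): x_1 ≥ 5 gives C(8,3) = 56; x_2 ≥ 3 gives C(10,3) = 120; x_3 ≥ 7 gives C(6,3) = 20; x_4 ≥ 9 gives C(4,3) = 4. Together 200.
Add back pairs where two caps are both exceeded: 10 + 0 + 0 + 1 + 0 + 0 = 11.
By inclusion–exclusion the count is 286 − 200 + 11 = 97.

97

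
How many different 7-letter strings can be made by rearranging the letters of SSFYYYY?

Letter multiplicities in SSFYYYY: F×1, S×2, Y×4.
Dividing 7! = 5040 by 4!·2! = 48 for the repeated letters gives 105.

105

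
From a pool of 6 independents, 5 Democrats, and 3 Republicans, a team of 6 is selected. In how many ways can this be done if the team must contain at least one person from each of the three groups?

2430

Total 6-person selections from all 14: C(14,6) = 3003.
Subtract selections that omit an entire group: no independents → C(8,6) = 28; no Democrats → C(9,6) = 84; no Republicans → C(11,6) = 462.
Add back selections omitting two groups (i.e. drawn from a single group): C(6,6) + C(5,6) + C(3,6) = 1.
By inclusion–exclusion: 3003 − 574 + 1 = 2430.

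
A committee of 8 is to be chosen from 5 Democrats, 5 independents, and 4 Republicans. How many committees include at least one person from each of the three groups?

2940

Total 8-person selections from all 14: C(14,8) = 3003.
Selections missing a whole group: no Democrats → C(9,8) = 9; no independents → C(9,8) = 9; no Republicans → C(10,8) = 45.
Add back selections omitting two groups (i.e. drawn from a single group): C(5,8) + C(5,8) + C(4,8) = 0.
By inclusion–exclusion: 3003 − 63 + 0 = 2940.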